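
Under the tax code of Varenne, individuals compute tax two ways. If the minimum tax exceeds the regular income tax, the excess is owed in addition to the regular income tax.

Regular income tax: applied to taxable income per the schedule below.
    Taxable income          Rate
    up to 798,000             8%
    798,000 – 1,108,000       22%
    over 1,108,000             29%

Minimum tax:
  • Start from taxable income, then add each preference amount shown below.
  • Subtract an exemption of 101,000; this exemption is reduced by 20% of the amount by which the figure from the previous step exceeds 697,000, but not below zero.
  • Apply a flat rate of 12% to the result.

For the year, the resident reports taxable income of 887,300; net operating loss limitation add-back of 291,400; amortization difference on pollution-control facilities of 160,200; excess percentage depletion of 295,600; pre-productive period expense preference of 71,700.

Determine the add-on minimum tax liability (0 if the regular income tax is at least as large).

Minimum tax:
  Adjusted income: 887,300 + 291,400 + 160,200 + 295,600 + 71,700 = 1,706,200
  Exemption: 20% × (1,706,200 − 697,000) = 201,840 ≥ 101,000, so the exemption is fully phased out
  Base: 1,706,200 − 0 = 1,706,200
  1,706,200 × 12% = 204,744

Regular income tax:
  798,000 × 8% = 63,840
  89,300 × 22% = 19,646
  → 83,486

Excess of minimum tax over regular income tax: 204,744 − 83,486 = 121,258.

121,258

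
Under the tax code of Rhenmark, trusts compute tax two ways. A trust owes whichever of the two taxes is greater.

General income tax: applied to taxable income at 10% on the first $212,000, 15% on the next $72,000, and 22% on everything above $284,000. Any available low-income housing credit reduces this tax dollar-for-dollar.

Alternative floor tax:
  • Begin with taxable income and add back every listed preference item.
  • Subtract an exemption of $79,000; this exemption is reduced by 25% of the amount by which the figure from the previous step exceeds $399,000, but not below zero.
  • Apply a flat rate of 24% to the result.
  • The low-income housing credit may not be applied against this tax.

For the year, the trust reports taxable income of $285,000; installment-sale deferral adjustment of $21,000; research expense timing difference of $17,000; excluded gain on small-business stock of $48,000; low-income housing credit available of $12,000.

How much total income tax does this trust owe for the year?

$70,080

General income tax:
  $212,000 × 10% = $21,200
  $72,000 × 15% = $10,800
  $1,000 × 22% = $220
  → $32,220
  Less low-income housing credit $12,000 → $20,220

Alternative floor tax:
  Adjusted income: $285,000 + $21,000 + $17,000 + $48,000 = $371,000
  Exemption: $371,000 ≤ $399,000, so full $79,000 applies
  Base: $371,000 − $79,000 = $292,000
  $292,000 × 24% = $70,080

$70,080 > $20,220, so the alternative floor tax is the binding amount.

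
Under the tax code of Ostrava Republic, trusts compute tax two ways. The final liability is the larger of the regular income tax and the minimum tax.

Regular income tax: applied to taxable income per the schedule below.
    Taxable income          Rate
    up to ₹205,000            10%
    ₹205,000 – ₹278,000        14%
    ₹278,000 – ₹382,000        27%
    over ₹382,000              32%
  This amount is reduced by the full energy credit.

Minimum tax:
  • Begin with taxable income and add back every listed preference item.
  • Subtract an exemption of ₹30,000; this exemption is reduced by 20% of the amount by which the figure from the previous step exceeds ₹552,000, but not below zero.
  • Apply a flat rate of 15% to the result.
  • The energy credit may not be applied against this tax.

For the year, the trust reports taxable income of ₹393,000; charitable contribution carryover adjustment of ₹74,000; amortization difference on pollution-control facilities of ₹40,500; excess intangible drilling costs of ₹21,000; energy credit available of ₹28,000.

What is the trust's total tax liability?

Regular income tax:
  ₹205,000 × 10% = ₹20,500
  ₹73,000 × 14% = ₹10,220
  ₹104,000 × 27% = ₹28,080
  ₹11,000 × 32% = ₹3,520
  → ₹62,320
  Less energy credit ₹28,000 → ₹34,320

Minimum tax:
  Adjusted income: ₹393,000 + ₹74,000 + ₹40,500 + ₹21,000 = ₹528,500
  Exemption: ₹528,500 ≤ ₹552,000, so full ₹30,000 applies
  Base: ₹528,500 − ₹30,000 = ₹498,500
  ₹498,500 × 15% = ₹74,775

₹74,775 > ₹34,320, so the minimum tax is the binding amount.

₹74,775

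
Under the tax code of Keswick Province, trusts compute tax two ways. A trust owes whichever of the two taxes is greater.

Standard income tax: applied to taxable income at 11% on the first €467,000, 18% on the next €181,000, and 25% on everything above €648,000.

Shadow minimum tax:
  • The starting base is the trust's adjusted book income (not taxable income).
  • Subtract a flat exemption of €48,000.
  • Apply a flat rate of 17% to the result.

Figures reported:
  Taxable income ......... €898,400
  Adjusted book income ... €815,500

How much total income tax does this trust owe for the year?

€146,550

Shadow minimum tax:
  Base (adjusted book income): €815,500
  Less exemption €48,000 → base €767,500
  €767,500 × 17% = €130,475

Standard income tax:
  €467,000 × 11% = €51,370
  €181,000 × 18% = €32,580
  €250,400 × 25% = €62,600
  → €146,550

€146,550 > €130,475, so the standard income tax governs.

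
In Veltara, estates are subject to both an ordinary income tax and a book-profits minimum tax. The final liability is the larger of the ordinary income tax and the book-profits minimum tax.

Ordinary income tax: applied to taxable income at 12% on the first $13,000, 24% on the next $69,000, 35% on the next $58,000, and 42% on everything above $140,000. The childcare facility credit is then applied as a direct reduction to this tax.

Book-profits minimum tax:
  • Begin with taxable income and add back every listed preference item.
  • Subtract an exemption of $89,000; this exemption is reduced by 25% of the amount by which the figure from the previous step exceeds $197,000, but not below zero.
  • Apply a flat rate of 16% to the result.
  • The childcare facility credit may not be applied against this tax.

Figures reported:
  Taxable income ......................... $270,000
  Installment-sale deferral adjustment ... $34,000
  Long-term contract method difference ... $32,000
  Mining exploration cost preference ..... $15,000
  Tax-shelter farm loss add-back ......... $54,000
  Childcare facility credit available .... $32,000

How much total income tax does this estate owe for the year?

$61,020

Ordinary income tax:
  $13,000 × 12% = $1,560
  $69,000 × 24% = $16,560
  $58,000 × 35% = $20,300
  $130,000 × 42% = $54,600
  → $93,020
  Less childcare facility credit $32,000 → $61,020

Book-profits minimum tax:
  Adjusted income: $270,000 + $34,000 + $32,000 + $15,000 + $54,000 = $405,000
  Exemption: $89,000 − 25% × ($405,000 − $197,000) = $89,000 − $52,000 = $37,000
  Base: $405,000 − $37,000 = $368,000
  $368,000 × 16% = $58,880

$61,020 > $58,880, so the ordinary income tax governs.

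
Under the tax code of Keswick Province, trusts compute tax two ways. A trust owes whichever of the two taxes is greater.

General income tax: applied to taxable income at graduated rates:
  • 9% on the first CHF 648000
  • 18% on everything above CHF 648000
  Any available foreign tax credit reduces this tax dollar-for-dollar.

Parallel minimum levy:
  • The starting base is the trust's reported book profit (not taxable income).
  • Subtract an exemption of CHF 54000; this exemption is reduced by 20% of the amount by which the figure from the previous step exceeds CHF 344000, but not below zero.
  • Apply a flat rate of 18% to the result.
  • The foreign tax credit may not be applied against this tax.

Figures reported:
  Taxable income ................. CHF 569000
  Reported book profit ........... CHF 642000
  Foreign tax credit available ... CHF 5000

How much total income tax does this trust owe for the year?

CHF 115560

General income tax:
  CHF 569000 × 9% = CHF 51210
  Less foreign tax credit CHF 5000 → CHF 46210

Parallel minimum levy:
  Base (reported book profit): CHF 642000
  Exemption: 20% × (CHF 642000 − CHF 344000) = CHF 59600 ≥ CHF 54000, so the exemption is fully phased out
  Base: CHF 642000 − CHF 0 = CHF 642000
  CHF 642000 × 18% = CHF 115560

CHF 115560 > CHF 46210, so the parallel minimum levy is the binding amount.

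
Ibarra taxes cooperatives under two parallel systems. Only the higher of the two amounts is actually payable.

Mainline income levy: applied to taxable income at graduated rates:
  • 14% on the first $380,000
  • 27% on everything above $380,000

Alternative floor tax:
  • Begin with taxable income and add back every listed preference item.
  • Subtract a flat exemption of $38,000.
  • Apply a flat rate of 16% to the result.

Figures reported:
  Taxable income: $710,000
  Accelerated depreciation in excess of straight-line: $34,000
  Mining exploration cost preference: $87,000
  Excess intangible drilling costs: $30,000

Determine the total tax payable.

Alternative floor tax:
  Adjusted income: $710,000 + $34,000 + $87,000 + $30,000 = $861,000
  Less exemption $38,000 → base $823,000
  $823,000 × 16% = $131,680

Mainline income levy:
  $380,000 × 14% = $53,200
  $330,000 × 27% = $89,100
  → $142,300

$142,300 > $131,680, so the mainline income levy governs.

$142,300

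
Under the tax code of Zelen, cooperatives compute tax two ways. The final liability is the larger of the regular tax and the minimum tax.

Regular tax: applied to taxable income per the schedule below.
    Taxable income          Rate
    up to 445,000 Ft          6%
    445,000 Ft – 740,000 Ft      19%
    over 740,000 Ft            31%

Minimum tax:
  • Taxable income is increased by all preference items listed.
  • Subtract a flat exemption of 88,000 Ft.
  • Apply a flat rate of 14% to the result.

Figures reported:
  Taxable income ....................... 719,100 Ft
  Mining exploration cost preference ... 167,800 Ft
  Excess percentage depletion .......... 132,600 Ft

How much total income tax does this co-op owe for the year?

130,410 Ft

Minimum tax:
  Adjusted income: 719,100 Ft + 167,800 Ft + 132,600 Ft = 1,019,500 Ft
  Less exemption 88,000 Ft → base 931,500 Ft
  931,500 Ft × 14% = 130,410 Ft

Regular tax:
  445,000 Ft × 6% = 26,700 Ft
  274,100 Ft × 19% = 52,079 Ft
  → 78,779 Ft

130,410 Ft > 78,779 Ft, so the minimum tax is the binding amount.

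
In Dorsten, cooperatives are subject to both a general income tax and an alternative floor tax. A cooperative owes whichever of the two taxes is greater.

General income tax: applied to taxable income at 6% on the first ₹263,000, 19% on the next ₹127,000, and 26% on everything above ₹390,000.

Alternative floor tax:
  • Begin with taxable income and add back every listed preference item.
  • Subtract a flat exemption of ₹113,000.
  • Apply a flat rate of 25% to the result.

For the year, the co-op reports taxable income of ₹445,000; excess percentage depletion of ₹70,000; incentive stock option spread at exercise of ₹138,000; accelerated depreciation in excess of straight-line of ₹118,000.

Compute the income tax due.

Alternative floor tax:
  Adjusted income: ₹445,000 + ₹70,000 + ₹138,000 + ₹118,000 = ₹771,000
  Less exemption ₹113,000 → base ₹658,000
  ₹658,000 × 25% = ₹164,500

General income tax:
  ₹263,000 × 6% = ₹15,780
  ₹127,000 × 19% = ₹24,130
  ₹55,000 × 26% = ₹14,300
  → ₹54,210

₹164,500 > ₹54,210, so the alternative floor tax is the binding amount.

₹164,500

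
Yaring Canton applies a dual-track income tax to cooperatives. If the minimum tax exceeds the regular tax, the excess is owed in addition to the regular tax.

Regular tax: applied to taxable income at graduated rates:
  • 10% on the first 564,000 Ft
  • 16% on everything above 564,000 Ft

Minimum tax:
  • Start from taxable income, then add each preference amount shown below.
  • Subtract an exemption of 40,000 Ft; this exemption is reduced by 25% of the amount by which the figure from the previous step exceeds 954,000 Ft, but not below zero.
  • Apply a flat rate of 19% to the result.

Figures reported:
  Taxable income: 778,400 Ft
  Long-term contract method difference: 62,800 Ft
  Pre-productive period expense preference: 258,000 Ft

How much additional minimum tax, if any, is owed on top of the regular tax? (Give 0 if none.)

Regular tax:
  564,000 Ft × 10% = 56,400 Ft
  214,400 Ft × 16% = 34,304 Ft
  → 90,704 Ft

Minimum tax:
  Adjusted income: 778,400 Ft + 62,800 Ft + 258,000 Ft = 1,099,200 Ft
  Exemption: 40,000 Ft − 25% × (1,099,200 Ft − 954,000 Ft) = 40,000 Ft − 36,300 Ft = 3,700 Ft
  Base: 1,099,200 Ft − 3,700 Ft = 1,095,500 Ft
  1,095,500 Ft × 19% = 208,145 Ft

Excess of minimum tax over regular tax: 208,145 Ft − 90,704 Ft = 117,441 Ft.

117,441 Ft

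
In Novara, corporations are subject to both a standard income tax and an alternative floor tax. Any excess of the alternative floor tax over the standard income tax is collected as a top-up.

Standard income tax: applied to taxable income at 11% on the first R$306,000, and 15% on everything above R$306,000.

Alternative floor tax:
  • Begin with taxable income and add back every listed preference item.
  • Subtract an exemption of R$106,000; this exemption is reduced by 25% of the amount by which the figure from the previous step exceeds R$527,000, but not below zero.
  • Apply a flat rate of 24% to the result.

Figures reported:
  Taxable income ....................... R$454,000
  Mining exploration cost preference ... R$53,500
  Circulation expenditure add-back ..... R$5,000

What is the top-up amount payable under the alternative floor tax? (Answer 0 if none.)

R$41,700

Alternative floor tax:
  Adjusted income: R$454,000 + R$53,500 + R$5,000 = R$512,500
  Exemption: R$512,500 ≤ R$527,000, so full R$106,000 applies
  Base: R$512,500 − R$106,000 = R$406,500
  R$406,500 × 24% = R$97,560

Standard income tax:
  R$306,000 × 11% = R$33,660
  R$148,000 × 15% = R$22,200
  → R$55,860

Excess of alternative floor tax over standard income tax: R$97,560 − R$55,860 = R$41,700.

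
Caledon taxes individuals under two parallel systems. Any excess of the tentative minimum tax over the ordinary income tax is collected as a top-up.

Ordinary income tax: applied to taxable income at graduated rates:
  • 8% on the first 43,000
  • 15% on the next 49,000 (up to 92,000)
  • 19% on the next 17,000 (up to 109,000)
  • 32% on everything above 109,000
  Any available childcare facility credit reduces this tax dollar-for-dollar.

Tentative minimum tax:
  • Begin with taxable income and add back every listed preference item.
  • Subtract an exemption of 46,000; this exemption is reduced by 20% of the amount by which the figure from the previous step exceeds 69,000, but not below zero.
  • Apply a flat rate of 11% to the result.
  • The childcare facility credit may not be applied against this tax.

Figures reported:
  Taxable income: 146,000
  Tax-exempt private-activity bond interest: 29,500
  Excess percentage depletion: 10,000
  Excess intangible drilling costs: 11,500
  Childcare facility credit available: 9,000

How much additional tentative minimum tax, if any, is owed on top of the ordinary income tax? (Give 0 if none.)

Ordinary income tax:
  43,000 × 8% = 3,440
  49,000 × 15% = 7,350
  17,000 × 19% = 3,230
  37,000 × 32% = 11,840
  → 25,860
  Less childcare facility credit 9,000 → 16,860

Tentative minimum tax:
  Adjusted income: 146,000 + 29,500 + 10,000 + 11,500 = 197,000
  Exemption: 46,000 − 20% × (197,000 − 69,000) = 46,000 − 25,600 = 20,400
  Base: 197,000 − 20,400 = 176,600
  176,600 × 11% = 19,426

Excess of tentative minimum tax over ordinary income tax: 19,426 − 16,860 = 2,566.

2,566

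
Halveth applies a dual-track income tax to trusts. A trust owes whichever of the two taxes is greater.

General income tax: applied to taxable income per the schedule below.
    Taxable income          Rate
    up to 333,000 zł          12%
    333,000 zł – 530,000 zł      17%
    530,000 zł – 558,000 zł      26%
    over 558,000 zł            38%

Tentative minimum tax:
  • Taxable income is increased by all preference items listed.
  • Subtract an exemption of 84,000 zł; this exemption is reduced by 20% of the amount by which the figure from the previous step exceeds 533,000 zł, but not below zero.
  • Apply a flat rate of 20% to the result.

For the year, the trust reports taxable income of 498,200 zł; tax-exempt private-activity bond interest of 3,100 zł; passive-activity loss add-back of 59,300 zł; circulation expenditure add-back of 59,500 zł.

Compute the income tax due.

General income tax:
  333,000 zł × 12% = 39,960 zł
  165,200 zł × 17% = 28,084 zł
  → 68,044 zł

Tentative minimum tax:
  Adjusted income: 498,200 zł + 3,100 zł + 59,300 zł + 59,500 zł = 620,100 zł
  Exemption: 84,000 zł − 20% × (620,100 zł − 533,000 zł) = 84,000 zł − 17,420 zł = 66,580 zł
  Base: 620,100 zł − 66,580 zł = 553,520 zł
  553,520 zł × 20% = 110,704 zł

110,704 zł > 68,044 zł, so the tentative minimum tax is the binding amount.

110,704 zł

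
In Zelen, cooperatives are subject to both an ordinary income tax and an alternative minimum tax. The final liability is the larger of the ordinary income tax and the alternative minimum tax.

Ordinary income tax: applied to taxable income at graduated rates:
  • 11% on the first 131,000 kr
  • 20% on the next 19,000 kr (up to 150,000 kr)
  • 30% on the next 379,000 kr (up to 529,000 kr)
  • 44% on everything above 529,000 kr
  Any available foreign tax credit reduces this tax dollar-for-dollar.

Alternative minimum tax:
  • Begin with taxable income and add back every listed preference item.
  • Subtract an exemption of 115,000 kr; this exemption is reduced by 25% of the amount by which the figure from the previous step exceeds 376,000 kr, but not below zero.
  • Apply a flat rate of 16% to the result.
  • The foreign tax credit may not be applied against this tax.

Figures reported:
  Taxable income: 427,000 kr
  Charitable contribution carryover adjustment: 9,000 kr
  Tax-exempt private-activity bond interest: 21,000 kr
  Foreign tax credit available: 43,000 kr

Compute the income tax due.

58,310 kr

Ordinary income tax:
  131,000 kr × 11% = 14,410 kr
  19,000 kr × 20% = 3,800 kr
  277,000 kr × 30% = 83,100 kr
  → 101,310 kr
  Less foreign tax credit 43,000 kr → 58,310 kr

Alternative minimum tax:
  Adjusted income: 427,000 kr + 9,000 kr + 21,000 kr = 457,000 kr
  Exemption: 115,000 kr − 25% × (457,000 kr − 376,000 kr) = 115,000 kr − 20,250 kr = 94,750 kr
  Base: 457,000 kr − 94,750 kr = 362,250 kr
  362,250 kr × 16% = 57,960 kr

58,310 kr > 57,960 kr, so the ordinary income tax governs.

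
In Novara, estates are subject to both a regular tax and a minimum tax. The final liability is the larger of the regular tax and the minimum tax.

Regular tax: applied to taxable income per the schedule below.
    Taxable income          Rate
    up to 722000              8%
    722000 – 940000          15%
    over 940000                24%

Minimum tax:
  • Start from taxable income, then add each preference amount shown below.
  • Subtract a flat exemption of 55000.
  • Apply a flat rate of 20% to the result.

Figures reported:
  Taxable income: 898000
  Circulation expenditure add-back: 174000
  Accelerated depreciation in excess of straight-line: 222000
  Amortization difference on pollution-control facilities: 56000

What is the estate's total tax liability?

Regular tax:
  722000 × 8% = 57760
  176000 × 15% = 26400
  → 84160

Minimum tax:
  Adjusted income: 898000 + 174000 + 222000 + 56000 = 1350000
  Less exemption 55000 → base 1295000
  1295000 × 20% = 259000

259000 > 84160, so the minimum tax is the binding amount.

259000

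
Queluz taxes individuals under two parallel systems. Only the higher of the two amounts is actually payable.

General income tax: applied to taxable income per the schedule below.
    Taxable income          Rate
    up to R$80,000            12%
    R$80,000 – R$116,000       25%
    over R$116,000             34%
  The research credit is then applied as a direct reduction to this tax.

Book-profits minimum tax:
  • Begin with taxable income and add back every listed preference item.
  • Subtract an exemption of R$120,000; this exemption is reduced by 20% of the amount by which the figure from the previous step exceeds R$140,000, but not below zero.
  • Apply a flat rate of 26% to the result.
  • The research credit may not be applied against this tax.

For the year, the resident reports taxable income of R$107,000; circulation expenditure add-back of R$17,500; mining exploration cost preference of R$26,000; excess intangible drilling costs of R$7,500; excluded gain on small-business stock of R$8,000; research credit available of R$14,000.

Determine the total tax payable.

Book-profits minimum tax:
  Adjusted income: R$107,000 + R$17,500 + R$26,000 + R$7,500 + R$8,000 = R$166,000
  Exemption: R$120,000 − 20% × (R$166,000 − R$140,000) = R$120,000 − R$5,200 = R$114,800
  Base: R$166,000 − R$114,800 = R$51,200
  R$51,200 × 26% = R$13,312

General income tax:
  R$80,000 × 12% = R$9,600
  R$27,000 × 25% = R$6,750
  → R$16,350
  Less research credit R$14,000 → R$2,350

R$13,312 > R$2,350, so the book-profits minimum tax is the binding amount.

R$13,312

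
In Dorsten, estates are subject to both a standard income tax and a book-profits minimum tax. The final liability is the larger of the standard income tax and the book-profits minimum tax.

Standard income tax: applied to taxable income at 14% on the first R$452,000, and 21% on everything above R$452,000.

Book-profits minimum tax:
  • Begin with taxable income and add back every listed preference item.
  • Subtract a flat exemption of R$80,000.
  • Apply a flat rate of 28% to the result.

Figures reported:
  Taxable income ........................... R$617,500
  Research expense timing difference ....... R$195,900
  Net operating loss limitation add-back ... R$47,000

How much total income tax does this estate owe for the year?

Standard income tax:
  R$452,000 × 14% = R$63,280
  R$165,500 × 21% = R$34,755
  → R$98,035

Book-profits minimum tax:
  Adjusted income: R$617,500 + R$195,900 + R$47,000 = R$860,400
  Less exemption R$80,000 → base R$780,400
  R$780,400 × 28% = R$218,512

R$218,512 > R$98,035, so the book-profits minimum tax is the binding amount.

R$218,512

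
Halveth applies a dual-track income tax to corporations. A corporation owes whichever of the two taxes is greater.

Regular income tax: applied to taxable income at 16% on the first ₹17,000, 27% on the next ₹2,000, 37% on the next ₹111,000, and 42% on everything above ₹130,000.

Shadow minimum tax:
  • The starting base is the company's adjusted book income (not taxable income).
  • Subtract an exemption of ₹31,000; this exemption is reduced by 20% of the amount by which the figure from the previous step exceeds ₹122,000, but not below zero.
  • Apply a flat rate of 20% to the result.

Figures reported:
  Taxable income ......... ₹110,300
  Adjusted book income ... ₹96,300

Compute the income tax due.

₹37,041

Shadow minimum tax:
  Base (adjusted book income): ₹96,300
  Exemption: ₹96,300 ≤ ₹122,000, so full ₹31,000 applies
  Base: ₹96,300 − ₹31,000 = ₹65,300
  ₹65,300 × 20% = ₹13,060

Regular income tax:
  ₹17,000 × 16% = ₹2,720
  ₹2,000 × 27% = ₹540
  ₹91,300 × 37% = ₹33,781
  → ₹37,041

₹37,041 > ₹13,060, so the regular income tax governs.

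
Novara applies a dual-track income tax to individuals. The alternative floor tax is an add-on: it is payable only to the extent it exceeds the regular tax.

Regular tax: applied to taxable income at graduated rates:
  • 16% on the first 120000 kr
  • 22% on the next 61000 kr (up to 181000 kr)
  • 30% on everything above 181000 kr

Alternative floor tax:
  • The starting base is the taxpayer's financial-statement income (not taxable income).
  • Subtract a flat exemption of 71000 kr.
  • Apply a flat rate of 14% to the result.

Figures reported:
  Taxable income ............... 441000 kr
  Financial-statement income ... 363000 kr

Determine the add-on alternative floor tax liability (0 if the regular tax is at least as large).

Alternative floor tax:
  Base (financial-statement income): 363000 kr
  Less exemption 71000 kr → base 292000 kr
  292000 kr × 14% = 40880 kr

Regular tax:
  120000 kr × 16% = 19200 kr
  61000 kr × 22% = 13420 kr
  260000 kr × 30% = 78000 kr
  → 110620 kr

40880 kr ≤ 110620 kr, so no add-on is due.

0 kr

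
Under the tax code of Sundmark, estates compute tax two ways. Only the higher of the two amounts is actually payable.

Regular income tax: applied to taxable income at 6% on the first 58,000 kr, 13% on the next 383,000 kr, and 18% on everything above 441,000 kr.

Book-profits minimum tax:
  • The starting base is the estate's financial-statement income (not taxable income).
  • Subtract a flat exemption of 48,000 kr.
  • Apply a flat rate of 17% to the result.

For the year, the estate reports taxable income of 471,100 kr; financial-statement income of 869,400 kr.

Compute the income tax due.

139,638 kr

Regular income tax:
  58,000 kr × 6% = 3,480 kr
  383,000 kr × 13% = 49,790 kr
  30,100 kr × 18% = 5,418 kr
  → 58,688 kr

Book-profits minimum tax:
  Base (financial-statement income): 869,400 kr
  Less exemption 48,000 kr → base 821,400 kr
  821,400 kr × 17% = 139,638 kr

139,638 kr > 58,688 kr, so the book-profits minimum tax is the binding amount.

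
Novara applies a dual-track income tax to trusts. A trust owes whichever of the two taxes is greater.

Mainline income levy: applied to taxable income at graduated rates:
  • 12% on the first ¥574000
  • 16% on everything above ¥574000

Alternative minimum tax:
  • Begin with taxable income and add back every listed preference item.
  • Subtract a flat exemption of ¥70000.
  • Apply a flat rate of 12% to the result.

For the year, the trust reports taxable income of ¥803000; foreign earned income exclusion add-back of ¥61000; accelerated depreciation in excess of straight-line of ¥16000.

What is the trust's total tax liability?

¥105520

Mainline income levy:
  ¥574000 × 12% = ¥68880
  ¥229000 × 16% = ¥36640
  → ¥105520

Alternative minimum tax:
  Adjusted income: ¥803000 + ¥61000 + ¥16000 = ¥880000
  Less exemption ¥70000 → base ¥810000
  ¥810000 × 12% = ¥97200

¥105520 > ¥97200, so the mainline income levy governs.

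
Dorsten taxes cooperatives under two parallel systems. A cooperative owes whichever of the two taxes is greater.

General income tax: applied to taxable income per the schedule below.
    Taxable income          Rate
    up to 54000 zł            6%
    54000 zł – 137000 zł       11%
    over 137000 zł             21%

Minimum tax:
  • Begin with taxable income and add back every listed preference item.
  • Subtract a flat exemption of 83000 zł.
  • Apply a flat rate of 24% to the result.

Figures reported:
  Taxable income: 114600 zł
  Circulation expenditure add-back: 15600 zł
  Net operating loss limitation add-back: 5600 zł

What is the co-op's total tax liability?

12672 zł

Minimum tax:
  Adjusted income: 114600 zł + 15600 zł + 5600 zł = 135800 zł
  Less exemption 83000 zł → base 52800 zł
  52800 zł × 24% = 12672 zł

General income tax:
  54000 zł × 6% = 3240 zł
  60600 zł × 11% = 6666 zł
  → 9906 zł

12672 zł > 9906 zł, so the minimum tax is the binding amount.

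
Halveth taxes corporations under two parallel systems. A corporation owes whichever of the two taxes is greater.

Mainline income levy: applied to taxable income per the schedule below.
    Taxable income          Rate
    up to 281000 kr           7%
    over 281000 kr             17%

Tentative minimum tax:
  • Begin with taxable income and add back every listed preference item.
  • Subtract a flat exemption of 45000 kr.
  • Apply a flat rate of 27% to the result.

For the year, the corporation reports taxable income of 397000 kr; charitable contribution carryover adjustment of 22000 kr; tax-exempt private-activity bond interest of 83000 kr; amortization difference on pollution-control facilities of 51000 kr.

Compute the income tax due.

137160 kr

Tentative minimum tax:
  Adjusted income: 397000 kr + 22000 kr + 83000 kr + 51000 kr = 553000 kr
  Less exemption 45000 kr → base 508000 kr
  508000 kr × 27% = 137160 kr

Mainline income levy:
  281000 kr × 7% = 19670 kr
  116000 kr × 17% = 19720 kr
  → 39390 kr

137160 kr > 39390 kr, so the tentative minimum tax is the binding amount.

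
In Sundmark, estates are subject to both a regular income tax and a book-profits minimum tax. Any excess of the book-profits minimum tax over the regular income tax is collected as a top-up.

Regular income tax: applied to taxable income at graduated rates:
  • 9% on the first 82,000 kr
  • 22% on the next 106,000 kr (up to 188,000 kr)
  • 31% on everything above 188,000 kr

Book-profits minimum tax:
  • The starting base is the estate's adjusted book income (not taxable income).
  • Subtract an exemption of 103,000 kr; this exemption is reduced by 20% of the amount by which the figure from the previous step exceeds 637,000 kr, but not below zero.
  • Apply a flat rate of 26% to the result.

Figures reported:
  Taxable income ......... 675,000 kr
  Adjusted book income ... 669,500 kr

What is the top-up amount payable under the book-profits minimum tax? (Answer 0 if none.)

Book-profits minimum tax:
  Base (adjusted book income): 669,500 kr
  Exemption: 103,000 kr − 20% × (669,500 kr − 637,000 kr) = 103,000 kr − 6,500 kr = 96,500 kr
  Base: 669,500 kr − 96,500 kr = 573,000 kr
  573,000 kr × 26% = 148,980 kr

Regular income tax:
  82,000 kr × 9% = 7,380 kr
  106,000 kr × 22% = 23,320 kr
  487,000 kr × 31% = 150,970 kr
  → 181,670 kr

148,980 kr ≤ 181,670 kr, so no add-on is due.

0 kr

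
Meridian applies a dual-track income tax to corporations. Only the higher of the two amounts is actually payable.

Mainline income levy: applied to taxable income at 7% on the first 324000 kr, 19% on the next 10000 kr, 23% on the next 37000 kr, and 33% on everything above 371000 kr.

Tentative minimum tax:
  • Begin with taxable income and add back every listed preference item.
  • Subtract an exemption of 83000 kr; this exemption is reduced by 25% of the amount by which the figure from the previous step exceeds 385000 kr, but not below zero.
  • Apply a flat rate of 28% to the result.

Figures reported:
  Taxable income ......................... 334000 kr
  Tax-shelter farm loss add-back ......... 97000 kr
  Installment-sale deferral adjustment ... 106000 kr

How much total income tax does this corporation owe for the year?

Tentative minimum tax:
  Adjusted income: 334000 kr + 97000 kr + 106000 kr = 537000 kr
  Exemption: 83000 kr − 25% × (537000 kr − 385000 kr) = 83000 kr − 38000 kr = 45000 kr
  Base: 537000 kr − 45000 kr = 492000 kr
  492000 kr × 28% = 137760 kr

Mainline income levy:
  324000 kr × 7% = 22680 kr
  10000 kr × 19% = 1900 kr
  → 24580 kr

137760 kr > 24580 kr, so the tentative minimum tax is the binding amount.

137760 kr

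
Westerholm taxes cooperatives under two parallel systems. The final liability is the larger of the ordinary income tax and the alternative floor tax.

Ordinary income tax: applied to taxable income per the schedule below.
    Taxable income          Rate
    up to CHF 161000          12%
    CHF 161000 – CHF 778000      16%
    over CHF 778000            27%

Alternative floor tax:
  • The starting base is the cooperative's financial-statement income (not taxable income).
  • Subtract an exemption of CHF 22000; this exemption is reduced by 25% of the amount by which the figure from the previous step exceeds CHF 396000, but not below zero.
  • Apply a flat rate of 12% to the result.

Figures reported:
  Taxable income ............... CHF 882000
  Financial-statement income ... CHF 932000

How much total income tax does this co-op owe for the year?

Alternative floor tax:
  Base (financial-statement income): CHF 932000
  Exemption: 25% × (CHF 932000 − CHF 396000) = CHF 134000 ≥ CHF 22000, so the exemption is fully phased out
  Base: CHF 932000 − CHF 0 = CHF 932000
  CHF 932000 × 12% = CHF 111840

Ordinary income tax:
  CHF 161000 × 12% = CHF 19320
  CHF 617000 × 16% = CHF 98720
  CHF 104000 × 27% = CHF 28080
  → CHF 146120

CHF 146120 > CHF 111840, so the ordinary income tax governs.

CHF 146120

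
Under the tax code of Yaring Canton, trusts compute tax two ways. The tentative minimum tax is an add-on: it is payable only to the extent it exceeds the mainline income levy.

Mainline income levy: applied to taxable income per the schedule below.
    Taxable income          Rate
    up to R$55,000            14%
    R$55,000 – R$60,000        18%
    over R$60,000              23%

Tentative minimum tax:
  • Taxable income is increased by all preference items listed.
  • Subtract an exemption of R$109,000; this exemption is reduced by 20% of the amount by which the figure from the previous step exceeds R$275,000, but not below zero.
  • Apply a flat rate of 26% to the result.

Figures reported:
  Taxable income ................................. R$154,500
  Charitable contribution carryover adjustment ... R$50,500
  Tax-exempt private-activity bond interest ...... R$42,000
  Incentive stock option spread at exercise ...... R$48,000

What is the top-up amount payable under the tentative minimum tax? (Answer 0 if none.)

R$19,065

Tentative minimum tax:
  Adjusted income: R$154,500 + R$50,500 + R$42,000 + R$48,000 = R$295,000
  Exemption: R$109,000 − 20% × (R$295,000 − R$275,000) = R$109,000 − R$4,000 = R$105,000
  Base: R$295,000 − R$105,000 = R$190,000
  R$190,000 × 26% = R$49,400

Mainline income levy:
  R$55,000 × 14% = R$7,700
  R$5,000 × 18% = R$900
  R$94,500 × 23% = R$21,735
  → R$30,335

Excess of tentative minimum tax over mainline income levy: R$49,400 − R$30,335 = R$19,065.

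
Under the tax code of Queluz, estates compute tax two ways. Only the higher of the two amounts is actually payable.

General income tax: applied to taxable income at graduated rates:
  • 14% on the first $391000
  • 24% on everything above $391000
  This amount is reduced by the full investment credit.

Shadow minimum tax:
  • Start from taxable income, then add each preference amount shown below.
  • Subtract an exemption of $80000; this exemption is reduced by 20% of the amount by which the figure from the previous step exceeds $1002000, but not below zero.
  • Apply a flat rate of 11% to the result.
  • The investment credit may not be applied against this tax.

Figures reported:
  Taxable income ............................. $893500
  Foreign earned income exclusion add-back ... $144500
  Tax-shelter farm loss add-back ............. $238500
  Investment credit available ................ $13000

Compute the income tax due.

General income tax:
  $391000 × 14% = $54740
  $502500 × 24% = $120600
  → $175340
  Less investment credit $13000 → $162340

Shadow minimum tax:
  Adjusted income: $893500 + $144500 + $238500 = $1276500
  Exemption: $80000 − 20% × ($1276500 − $1002000) = $80000 − $54900 = $25100
  Base: $1276500 − $25100 = $1251400
  $1251400 × 11% = $137654

$162340 > $137654, so the general income tax governs.

$162340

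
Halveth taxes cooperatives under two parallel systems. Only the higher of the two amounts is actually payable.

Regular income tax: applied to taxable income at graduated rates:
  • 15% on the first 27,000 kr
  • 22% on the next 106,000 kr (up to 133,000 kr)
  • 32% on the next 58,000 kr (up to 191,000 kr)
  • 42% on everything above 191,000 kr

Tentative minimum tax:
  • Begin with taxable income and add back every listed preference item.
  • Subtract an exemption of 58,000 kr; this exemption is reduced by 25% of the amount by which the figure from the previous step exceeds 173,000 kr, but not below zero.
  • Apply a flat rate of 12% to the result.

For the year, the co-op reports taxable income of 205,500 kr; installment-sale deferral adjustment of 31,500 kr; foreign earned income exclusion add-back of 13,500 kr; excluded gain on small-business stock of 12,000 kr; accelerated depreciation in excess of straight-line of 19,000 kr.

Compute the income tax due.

Regular income tax:
  27,000 kr × 15% = 4,050 kr
  106,000 kr × 22% = 23,320 kr
  58,000 kr × 32% = 18,560 kr
  14,500 kr × 42% = 6,090 kr
  → 52,020 kr

Tentative minimum tax:
  Adjusted income: 205,500 kr + 31,500 kr + 13,500 kr + 12,000 kr + 19,000 kr = 281,500 kr
  Exemption: 58,000 kr − 25% × (281,500 kr − 173,000 kr) = 58,000 kr − 27,125 kr = 30,875 kr
  Base: 281,500 kr − 30,875 kr = 250,625 kr
  250,625 kr × 12% = 30,075 kr

52,020 kr > 30,075 kr, so the regular income tax governs.

52,020 kr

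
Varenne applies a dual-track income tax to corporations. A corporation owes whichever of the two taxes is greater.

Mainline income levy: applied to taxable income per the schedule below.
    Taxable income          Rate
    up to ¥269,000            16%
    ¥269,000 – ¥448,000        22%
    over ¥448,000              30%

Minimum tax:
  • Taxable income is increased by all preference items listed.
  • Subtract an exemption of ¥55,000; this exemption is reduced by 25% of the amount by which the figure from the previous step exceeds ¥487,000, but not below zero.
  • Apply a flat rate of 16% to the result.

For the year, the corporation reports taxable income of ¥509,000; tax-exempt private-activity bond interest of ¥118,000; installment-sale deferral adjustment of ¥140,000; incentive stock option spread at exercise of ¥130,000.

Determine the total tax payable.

¥143,520

Minimum tax:
  Adjusted income: ¥509,000 + ¥118,000 + ¥140,000 + ¥130,000 = ¥897,000
  Exemption: 25% × (¥897,000 − ¥487,000) = ¥102,500 ≥ ¥55,000, so the exemption is fully phased out
  Base: ¥897,000 − ¥0 = ¥897,000
  ¥897,000 × 16% = ¥143,520

Mainline income levy:
  ¥269,000 × 16% = ¥43,040
  ¥179,000 × 22% = ¥39,380
  ¥61,000 × 30% = ¥18,300
  → ¥100,720

¥143,520 > ¥100,720, so the minimum tax is the binding amount.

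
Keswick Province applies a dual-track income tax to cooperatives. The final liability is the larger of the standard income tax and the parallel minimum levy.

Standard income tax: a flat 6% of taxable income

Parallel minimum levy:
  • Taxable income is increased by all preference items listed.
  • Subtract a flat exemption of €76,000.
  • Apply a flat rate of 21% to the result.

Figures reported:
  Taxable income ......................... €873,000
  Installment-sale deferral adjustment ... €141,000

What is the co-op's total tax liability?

Standard income tax:
  €873,000 × 6% = €52,380

Parallel minimum levy:
  Adjusted income: €873,000 + €141,000 = €1,014,000
  Less exemption €76,000 → base €938,000
  €938,000 × 21% = €196,980

€196,980 > €52,380, so the parallel minimum levy is the binding amount.

€196,980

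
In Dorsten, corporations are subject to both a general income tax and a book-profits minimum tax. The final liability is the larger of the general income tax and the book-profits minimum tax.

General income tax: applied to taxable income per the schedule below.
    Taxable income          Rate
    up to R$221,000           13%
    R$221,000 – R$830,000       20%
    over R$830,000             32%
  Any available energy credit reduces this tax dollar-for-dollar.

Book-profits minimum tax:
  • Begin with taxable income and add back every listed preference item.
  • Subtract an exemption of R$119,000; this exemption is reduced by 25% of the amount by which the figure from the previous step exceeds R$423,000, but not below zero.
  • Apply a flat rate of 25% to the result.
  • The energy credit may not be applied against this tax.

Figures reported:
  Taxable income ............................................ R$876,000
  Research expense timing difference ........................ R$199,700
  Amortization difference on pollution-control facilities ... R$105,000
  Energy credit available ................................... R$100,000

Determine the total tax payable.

Book-profits minimum tax:
  Adjusted income: R$876,000 + R$199,700 + R$105,000 = R$1,180,700
  Exemption: 25% × (R$1,180,700 − R$423,000) = R$189,425 ≥ R$119,000, so the exemption is fully phased out
  Base: R$1,180,700 − R$0 = R$1,180,700
  R$1,180,700 × 25% = R$295,175

General income tax:
  R$221,000 × 13% = R$28,730
  R$609,000 × 20% = R$121,800
  R$46,000 × 32% = R$14,720
  → R$165,250
  Less energy credit R$100,000 → R$65,250

R$295,175 > R$65,250, so the book-profits minimum tax is the binding amount.

R$295,175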